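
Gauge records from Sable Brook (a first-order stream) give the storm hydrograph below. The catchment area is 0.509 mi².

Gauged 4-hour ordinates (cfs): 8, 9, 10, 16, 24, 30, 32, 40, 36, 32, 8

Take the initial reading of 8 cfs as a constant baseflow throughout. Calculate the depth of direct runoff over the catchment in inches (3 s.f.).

Direct runoff: 0.0, 1.0, 2.0, 8.0, 16.0, 22.0, 24.0, 32.0, 28.0, 24.0, 0.0 cfs; ΣQ_DR = 157.0 cfs.
V = ΣQ_DR · Δt = 157.0 × 14400 s = 2.261 × 10^6 ft³.
Over A = 0.509 mi², depth = V / A = 1.91 in.

d ≈ 1.91 in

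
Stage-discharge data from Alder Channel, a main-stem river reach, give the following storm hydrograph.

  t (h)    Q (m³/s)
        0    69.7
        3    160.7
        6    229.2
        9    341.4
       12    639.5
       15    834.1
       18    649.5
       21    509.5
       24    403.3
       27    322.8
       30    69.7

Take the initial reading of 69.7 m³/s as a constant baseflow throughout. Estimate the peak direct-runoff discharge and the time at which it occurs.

Q_p = 764.4 m³/s at t = 15 h

Subtracting baseflow gives direct-runoff ordinates: 0.0, 91.0, 159.5, 271.7, 569.8, 764.4, 579.8, 439.8, 333.6, 253.1, 0.0 m³/s.
The maximum is 764.4 m³/s, occurring at the reading for t = 15 h.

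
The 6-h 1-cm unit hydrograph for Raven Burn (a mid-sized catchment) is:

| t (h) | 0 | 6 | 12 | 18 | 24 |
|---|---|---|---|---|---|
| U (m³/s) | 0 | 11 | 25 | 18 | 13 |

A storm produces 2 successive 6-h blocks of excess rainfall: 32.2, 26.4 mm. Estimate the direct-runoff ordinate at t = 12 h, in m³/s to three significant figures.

By discrete convolution, Q_j = Σ (P_i / 10 mm) · U_{j−i}.
At t = 12 h (j=2): Q = (32.2/10)·25 + (26.4/10)·11 = 110 m³/s.

Q ≈ 110 m³/s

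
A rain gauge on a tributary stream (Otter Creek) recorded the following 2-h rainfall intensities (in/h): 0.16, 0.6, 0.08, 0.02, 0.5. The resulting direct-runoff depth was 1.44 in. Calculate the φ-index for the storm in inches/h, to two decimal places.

Only the 2 blocks with intensity above φ contribute runoff: 0.6, 0.5 in/h.
Σ(I−φ)·Δt = d  ⇒  (0.6+0.5 − 2φ)·2 = 1.44
φ = (1.100 − 1.44/2) / 2 = 0.19 in/h.

φ ≈ 0.19 in/h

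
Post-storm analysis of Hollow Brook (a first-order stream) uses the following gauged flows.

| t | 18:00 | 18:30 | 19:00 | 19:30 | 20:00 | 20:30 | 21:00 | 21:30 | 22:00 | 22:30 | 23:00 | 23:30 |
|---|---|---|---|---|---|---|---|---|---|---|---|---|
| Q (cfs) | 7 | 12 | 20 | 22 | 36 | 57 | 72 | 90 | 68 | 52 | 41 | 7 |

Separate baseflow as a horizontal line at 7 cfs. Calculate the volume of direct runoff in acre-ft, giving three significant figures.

V ≈ 16.5 acre-ft

Direct-runoff ordinates (Q − Q_b): 0.0, 5.0, 13.0, 15.0, 29.0, 50.0, 65.0, 83.0, 61.0, 45.0, 34.0, 0.0 cfs.
ΣQ_DR = 400.0 cfs.
With Δt = 0.5 h = 1800 s, V = ΣQ_DR · Δt = 400.0 × 1800 = 7.20 × 10^5 ft³ = 16.5 acre-ft.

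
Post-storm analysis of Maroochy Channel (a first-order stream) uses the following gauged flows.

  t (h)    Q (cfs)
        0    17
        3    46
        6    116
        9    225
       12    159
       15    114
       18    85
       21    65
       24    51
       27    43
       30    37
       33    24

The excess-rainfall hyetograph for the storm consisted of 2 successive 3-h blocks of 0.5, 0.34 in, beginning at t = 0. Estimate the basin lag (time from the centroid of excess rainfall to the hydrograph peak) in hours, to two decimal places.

Centroid of excess rainfall: t_c = Σ P_i·t̄_i / ΣP_i = 2.7143 h (block centres at 1.5, 4.5 h).
Hydrograph peak occurs at t = 9 h, so basin lag t_L = 9 − 2.7143 = 6.29 h.

t_L ≈ 6.29 h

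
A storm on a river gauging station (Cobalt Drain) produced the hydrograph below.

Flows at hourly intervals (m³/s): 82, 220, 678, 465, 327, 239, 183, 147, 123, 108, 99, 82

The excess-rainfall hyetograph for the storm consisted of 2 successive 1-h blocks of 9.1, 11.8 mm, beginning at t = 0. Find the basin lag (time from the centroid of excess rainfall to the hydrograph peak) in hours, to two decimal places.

t_L ≈ 0.94 h

Centroid of excess rainfall: t_c = Σ P_i·t̄_i / ΣP_i = 1.0646 h (block centres at 0.5, 1.5 h).
Hydrograph peak occurs at t = 2 h, so basin lag t_L = 2 − 1.0646 = 0.94 h.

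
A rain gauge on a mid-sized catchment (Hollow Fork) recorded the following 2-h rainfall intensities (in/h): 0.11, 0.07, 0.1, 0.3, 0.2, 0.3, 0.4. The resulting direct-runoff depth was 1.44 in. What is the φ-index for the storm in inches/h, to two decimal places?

Only the 4 blocks with intensity above φ contribute runoff: 0.3, 0.2, 0.3, 0.4 in/h.
Σ(I−φ)·Δt = d  ⇒  (0.3+0.2+0.3+0.4 − 4φ)·2 = 1.44
φ = (1.200 − 1.44/2) / 4 = 0.12 in/h.

φ ≈ 0.12 in/h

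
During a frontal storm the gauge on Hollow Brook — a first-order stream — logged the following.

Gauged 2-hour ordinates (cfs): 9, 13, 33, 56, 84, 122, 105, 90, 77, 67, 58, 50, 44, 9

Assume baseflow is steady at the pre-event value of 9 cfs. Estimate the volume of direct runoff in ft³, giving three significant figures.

Direct-runoff ordinates (Q − Q_b): 0.0, 4.0, 24.0, 47.0, 75.0, 113.0, 96.0, 81.0, 68.0, 58.0, 49.0, 41.0, 35.0, 0.0 cfs.
ΣQ_DR = 691.0 cfs.
With Δt = 2 h = 7200 s, V = ΣQ_DR · Δt = 691.0 × 7200 = 4.98 × 10^6 ft³.

V ≈ 4.98 × 10^6 ft³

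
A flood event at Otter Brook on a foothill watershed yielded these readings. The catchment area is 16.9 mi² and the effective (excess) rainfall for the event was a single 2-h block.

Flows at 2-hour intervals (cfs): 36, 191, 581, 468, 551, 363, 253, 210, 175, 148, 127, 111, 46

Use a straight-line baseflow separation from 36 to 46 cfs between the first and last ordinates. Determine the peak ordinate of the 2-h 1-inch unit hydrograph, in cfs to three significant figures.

U_p ≈ 1090 cfs

Direct runoff: 0.00, 154.17, 543.33, 429.50, 511.67, 322.83, 212.00, 168.17, 132.33, 104.50, 82.67, 65.83, 0.00 cfs; ΣQ_DR = 2727 cfs, peak = 543.33 cfs.
Runoff depth d = ΣQ_DR·Δt / A = 2727 × 7200 / (16.9 mi²) = 0.5001 in.
The 1-inch UH is the DRH scaled by (1 in)/d, so U_p = 543.33 × 1/0.5001 = 1090 cfs.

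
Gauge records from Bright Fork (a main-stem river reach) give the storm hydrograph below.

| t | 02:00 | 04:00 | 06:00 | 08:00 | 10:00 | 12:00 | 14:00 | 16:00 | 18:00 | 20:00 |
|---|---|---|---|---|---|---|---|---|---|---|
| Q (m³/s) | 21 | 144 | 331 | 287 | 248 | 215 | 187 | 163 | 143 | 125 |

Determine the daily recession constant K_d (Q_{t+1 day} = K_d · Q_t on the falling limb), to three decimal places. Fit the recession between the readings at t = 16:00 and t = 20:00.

Between t = 16:00 and t = 20:00 the flow falls from 163 to 125 m³/s over 2×2 h = 4 h.
Per-interval ratio K = (125/163)^(1/2) = 0.8757; K_d = K^(24/2) = 0.203.

K_d ≈ 0.203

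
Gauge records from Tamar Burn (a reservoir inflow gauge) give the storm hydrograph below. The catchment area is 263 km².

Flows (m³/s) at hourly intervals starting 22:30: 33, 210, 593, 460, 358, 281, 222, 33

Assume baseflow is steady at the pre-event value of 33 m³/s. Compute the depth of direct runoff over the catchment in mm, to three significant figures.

d ≈ 26.4 mm

Direct runoff: 0.0, 177.0, 560.0, 427.0, 325.0, 248.0, 189.0, 0.0 m³/s; ΣQ_DR = 1926 m³/s.
V = ΣQ_DR · Δt = 1926 × 3600 s = 6.934 × 10^6 m³.
Over A = 263 km², depth = V / A = 26.4 mm.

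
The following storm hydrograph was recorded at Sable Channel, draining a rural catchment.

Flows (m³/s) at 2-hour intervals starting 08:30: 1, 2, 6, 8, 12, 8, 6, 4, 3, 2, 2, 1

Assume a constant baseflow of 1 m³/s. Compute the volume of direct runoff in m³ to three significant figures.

V ≈ 3.10 × 10^5 m³

Direct-runoff ordinates (Q − Q_b): 0.0, 1.0, 5.0, 7.0, 11.0, 7.0, 5.0, 3.0, 2.0, 1.0, 1.0, 0.0 m³/s.
ΣQ_DR = 43.00 m³/s.
With Δt = 2 h = 7200 s, V = ΣQ_DR · Δt = 43.00 × 7200 = 3.10 × 10^5 m³.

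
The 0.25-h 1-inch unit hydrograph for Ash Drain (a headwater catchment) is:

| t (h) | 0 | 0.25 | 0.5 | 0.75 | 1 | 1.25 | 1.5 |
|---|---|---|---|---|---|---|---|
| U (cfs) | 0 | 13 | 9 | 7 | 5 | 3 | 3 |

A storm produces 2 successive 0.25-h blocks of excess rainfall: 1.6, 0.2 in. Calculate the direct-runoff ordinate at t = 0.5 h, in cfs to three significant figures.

Q ≈ 17.0 cfs

By discrete convolution, Q_j = Σ (P_i / 1 in) · U_{j−i}.
At t = 0.5 h (j=2): Q = (1.6/1)·9 + (0.2/1)·13 = 17.0 cfs.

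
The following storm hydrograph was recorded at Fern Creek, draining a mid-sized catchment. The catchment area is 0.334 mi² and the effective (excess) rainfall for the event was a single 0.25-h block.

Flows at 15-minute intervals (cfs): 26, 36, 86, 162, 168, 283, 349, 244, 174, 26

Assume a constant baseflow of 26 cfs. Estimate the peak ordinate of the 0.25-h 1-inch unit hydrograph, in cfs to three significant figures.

Direct runoff: 0.0, 10.0, 60.0, 136.0, 142.0, 257.0, 323.0, 218.0, 148.0, 0.0 cfs; ΣQ_DR = 1294 cfs, peak = 323.0 cfs.
Runoff depth d = ΣQ_DR·Δt / A = 1294 × 900 / (0.334 mi²) = 1.501 in.
The 1-inch UH is the DRH scaled by (1 in)/d, so U_p = 323.0 × 1/1.501 = 215 cfs.

U_p ≈ 215 cfs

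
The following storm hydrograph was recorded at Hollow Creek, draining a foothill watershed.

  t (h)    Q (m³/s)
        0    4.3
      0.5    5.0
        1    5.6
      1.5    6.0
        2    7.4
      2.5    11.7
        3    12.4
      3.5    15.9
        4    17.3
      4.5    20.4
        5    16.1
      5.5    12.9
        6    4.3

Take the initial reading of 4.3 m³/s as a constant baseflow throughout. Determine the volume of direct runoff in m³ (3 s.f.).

Direct-runoff ordinates (Q − Q_b): 0.0, 0.7, 1.3, 1.7, 3.1, 7.4, 8.1, 11.6, 13.0, 16.1, 11.8, 8.6, 0.0 m³/s.
ΣQ_DR = 83.40 m³/s.
With Δt = 0.5 h = 1800 s, V = ΣQ_DR · Δt = 83.40 × 1800 = 1.50 × 10^5 m³.

V ≈ 1.50 × 10^5 m³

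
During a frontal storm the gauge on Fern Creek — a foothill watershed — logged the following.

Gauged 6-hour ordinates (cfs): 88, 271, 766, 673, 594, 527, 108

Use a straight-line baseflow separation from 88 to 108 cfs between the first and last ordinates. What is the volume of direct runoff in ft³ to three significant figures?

V ≈ 5.06 × 10^7 ft³

Direct-runoff ordinates (Q − Q_b): 0.00, 179.67, 671.33, 575.00, 492.67, 422.33, 0.00 cfs.
ΣQ_DR = 2341 cfs.
With Δt = 6 h = 21600 s, V = ΣQ_DR · Δt = 2341 × 21600 = 5.06 × 10^7 ft³.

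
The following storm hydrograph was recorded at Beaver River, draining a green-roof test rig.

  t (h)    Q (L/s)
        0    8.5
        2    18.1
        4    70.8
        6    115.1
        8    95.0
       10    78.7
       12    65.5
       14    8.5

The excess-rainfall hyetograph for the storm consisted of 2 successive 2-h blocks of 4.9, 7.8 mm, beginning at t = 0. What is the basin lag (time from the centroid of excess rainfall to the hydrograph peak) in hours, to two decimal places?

t_L ≈ 3.77 h

Centroid of excess rainfall: t_c = Σ P_i·t̄_i / ΣP_i = 2.2283 h (block centres at 1, 3 h).
Hydrograph peak occurs at t = 6 h, so basin lag t_L = 6 − 2.2283 = 3.77 h.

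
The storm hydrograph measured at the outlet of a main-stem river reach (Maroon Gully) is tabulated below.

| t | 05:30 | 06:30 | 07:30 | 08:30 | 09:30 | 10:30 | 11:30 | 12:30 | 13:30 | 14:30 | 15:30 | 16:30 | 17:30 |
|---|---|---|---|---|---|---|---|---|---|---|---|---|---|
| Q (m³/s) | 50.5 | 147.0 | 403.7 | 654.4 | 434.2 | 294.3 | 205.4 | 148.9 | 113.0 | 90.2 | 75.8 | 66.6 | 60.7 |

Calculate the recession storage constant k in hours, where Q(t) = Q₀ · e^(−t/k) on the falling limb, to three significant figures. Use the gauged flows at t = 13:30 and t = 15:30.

k ≈ 5.01 h

On the falling limb, Q drops from 113.0 to 75.8 m³/s between t = 13:30 and t = 15:30 (Δt = 2 h).
k = −Δt / ln(Q₂/Q₁) = −2 / ln(75.8/113.0) = 5.01 h.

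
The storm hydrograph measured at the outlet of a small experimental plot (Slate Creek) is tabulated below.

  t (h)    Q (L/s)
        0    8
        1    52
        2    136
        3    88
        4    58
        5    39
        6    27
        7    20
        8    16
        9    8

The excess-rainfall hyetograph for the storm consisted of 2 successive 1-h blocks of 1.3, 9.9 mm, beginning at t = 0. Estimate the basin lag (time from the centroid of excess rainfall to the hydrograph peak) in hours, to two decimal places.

t_L ≈ 0.62 h

Centroid of excess rainfall: t_c = Σ P_i·t̄_i / ΣP_i = 1.3839 h (block centres at 0.5, 1.5 h).
Hydrograph peak occurs at t = 2 h, so basin lag t_L = 2 − 1.3839 = 0.62 h.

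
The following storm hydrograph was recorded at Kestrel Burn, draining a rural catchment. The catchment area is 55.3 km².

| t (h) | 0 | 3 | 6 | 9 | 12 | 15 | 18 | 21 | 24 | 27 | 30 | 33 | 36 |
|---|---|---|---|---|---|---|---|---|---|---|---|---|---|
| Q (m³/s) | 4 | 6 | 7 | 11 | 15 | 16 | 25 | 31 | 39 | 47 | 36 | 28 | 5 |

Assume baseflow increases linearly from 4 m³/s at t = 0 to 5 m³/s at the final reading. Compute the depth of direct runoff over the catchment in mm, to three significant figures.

d ≈ 41.3 mm

Direct runoff: 0.00, 1.92, 2.83, 6.75, 10.67, 11.58, 20.50, 26.42, 34.33, 42.25, 31.17, 23.08, 0.00 m³/s; ΣQ_DR = 211.5 m³/s.
V = ΣQ_DR · Δt = 211.5 × 10800 s = 2.284 × 10^6 m³.
Over A = 55.3 km², depth = V / A = 41.3 mm.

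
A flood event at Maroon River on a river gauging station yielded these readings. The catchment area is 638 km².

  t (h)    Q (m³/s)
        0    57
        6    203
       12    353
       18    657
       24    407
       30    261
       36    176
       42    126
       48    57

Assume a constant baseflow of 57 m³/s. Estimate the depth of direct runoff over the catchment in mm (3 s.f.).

d ≈ 60.4 mm

Direct runoff: 0.0, 146.0, 296.0, 600.0, 350.0, 204.0, 119.0, 69.0, 0.0 m³/s; ΣQ_DR = 1784 m³/s.
V = ΣQ_DR · Δt = 1784 × 21600 s = 3.853 × 10^7 m³.
Over A = 638 km², depth = V / A = 60.4 mm.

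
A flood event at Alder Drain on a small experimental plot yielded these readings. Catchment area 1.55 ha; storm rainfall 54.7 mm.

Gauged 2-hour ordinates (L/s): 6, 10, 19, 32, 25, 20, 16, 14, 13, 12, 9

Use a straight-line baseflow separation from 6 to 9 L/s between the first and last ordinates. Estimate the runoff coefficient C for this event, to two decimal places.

C ≈ 0.79

ΣQ_DR = 93.50 L/s; V = ΣQ_DR·Δt = 6.732 × 10^5 L.
Runoff depth d = V / A = 43.43 mm.
C = d / P = 43.43 / 54.7 = 0.79.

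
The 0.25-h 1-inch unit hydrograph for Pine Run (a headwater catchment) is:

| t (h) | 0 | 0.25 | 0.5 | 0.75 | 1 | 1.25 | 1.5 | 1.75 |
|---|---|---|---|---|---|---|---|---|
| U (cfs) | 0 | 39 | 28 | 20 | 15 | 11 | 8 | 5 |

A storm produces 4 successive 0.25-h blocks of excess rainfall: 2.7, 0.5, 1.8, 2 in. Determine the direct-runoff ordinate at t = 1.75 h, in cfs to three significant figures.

By discrete convolution, Q_j = Σ (P_i / 1 in) · U_{j−i}.
At t = 1.75 h (j=7): Q = (2.7/1)·5 + (0.5/1)·8 + (1.8/1)·11 + (2/1)·15 = 67.3 cfs.

Q ≈ 67.3 cfs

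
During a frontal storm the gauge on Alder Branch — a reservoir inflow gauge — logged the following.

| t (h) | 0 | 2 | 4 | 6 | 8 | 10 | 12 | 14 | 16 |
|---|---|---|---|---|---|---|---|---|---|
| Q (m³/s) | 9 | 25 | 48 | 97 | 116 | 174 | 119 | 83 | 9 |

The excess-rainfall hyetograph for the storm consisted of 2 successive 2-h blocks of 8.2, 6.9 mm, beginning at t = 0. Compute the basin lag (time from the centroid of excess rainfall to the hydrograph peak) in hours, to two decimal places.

t_L ≈ 8.09 h

Centroid of excess rainfall: t_c = Σ P_i·t̄_i / ΣP_i = 1.9139 h (block centres at 1, 3 h).
Hydrograph peak occurs at t = 10 h, so basin lag t_L = 10 − 1.9139 = 8.09 h.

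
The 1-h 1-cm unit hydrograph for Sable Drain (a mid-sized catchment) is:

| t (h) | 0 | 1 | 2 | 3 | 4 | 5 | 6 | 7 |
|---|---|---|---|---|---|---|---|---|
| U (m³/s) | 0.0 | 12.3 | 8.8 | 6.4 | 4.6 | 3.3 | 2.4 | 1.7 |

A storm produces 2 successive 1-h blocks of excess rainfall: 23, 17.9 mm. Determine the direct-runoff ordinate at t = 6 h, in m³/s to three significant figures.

By discrete convolution, Q_j = Σ (P_i / 10 mm) · U_{j−i}.
At t = 6 h (j=6): Q = (23/10)·2.4 + (17.9/10)·3.3 = 11.4 m³/s.

Q ≈ 11.4 m³/s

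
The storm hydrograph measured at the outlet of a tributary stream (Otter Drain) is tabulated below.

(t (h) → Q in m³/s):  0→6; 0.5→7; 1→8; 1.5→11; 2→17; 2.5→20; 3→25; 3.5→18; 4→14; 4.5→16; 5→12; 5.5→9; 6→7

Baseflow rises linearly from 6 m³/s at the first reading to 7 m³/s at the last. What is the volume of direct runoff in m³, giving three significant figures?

Direct-runoff ordinates (Q − Q_b): 0.00, 0.92, 1.83, 4.75, 10.67, 13.58, 18.50, 11.42, 7.33, 9.25, 5.17, 2.08, 0.00 m³/s.
ΣQ_DR = 85.50 m³/s.
With Δt = 0.5 h = 1800 s, V = ΣQ_DR · Δt = 85.50 × 1800 = 1.54 × 10^5 m³.

V ≈ 1.54 × 10^5 m³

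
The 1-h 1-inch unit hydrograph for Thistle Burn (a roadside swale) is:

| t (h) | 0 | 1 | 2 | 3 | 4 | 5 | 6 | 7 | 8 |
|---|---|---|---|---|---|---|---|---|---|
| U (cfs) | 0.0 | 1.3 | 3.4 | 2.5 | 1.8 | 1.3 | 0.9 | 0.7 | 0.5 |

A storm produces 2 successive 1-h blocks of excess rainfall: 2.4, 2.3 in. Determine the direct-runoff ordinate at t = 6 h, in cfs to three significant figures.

By discrete convolution, Q_j = Σ (P_i / 1 in) · U_{j−i}.
At t = 6 h (j=6): Q = (2.4/1)·0.9 + (2.3/1)·1.3 = 5.15 cfs.

Q ≈ 5.15 cfs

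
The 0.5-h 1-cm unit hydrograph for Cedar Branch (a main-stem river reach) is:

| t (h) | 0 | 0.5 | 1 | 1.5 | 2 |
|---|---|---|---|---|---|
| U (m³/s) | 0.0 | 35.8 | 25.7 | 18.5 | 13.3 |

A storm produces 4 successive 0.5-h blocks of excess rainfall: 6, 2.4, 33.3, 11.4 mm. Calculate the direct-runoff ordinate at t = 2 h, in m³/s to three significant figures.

By discrete convolution, Q_j = Σ (P_i / 10 mm) · U_{j−i}.
At t = 2 h (j=4): Q = (6/10)·13.3 + (2.4/10)·18.5 + (33.3/10)·25.7 + (11.4/10)·35.8 = 139 m³/s.

Q ≈ 139 m³/s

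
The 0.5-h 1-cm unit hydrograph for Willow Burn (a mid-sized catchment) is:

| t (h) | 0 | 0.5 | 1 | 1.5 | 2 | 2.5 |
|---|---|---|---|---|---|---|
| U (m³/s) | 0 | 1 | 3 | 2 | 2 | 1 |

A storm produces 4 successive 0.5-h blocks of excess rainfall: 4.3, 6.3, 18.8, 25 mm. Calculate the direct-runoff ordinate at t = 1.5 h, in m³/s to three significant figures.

Q ≈ 4.63 m³/s

By discrete convolution, Q_j = Σ (P_i / 10 mm) · U_{j−i}.
At t = 1.5 h (j=3): Q = (4.3/10)·2 + (6.3/10)·3 + (18.8/10)·1 + (25/10)·0 = 4.63 m³/s.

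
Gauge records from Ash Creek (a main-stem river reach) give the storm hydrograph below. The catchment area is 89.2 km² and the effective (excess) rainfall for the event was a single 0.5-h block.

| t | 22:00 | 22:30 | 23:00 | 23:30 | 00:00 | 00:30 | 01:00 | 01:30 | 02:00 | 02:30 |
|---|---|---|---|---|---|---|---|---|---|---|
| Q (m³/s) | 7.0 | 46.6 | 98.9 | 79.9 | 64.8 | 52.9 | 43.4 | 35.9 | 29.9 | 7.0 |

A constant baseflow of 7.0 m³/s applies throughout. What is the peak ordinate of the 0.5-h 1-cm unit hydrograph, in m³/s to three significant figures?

U_p ≈ 115 m³/s

Direct runoff: 0.0, 39.6, 91.9, 72.9, 57.8, 45.9, 36.4, 28.9, 22.9, 0.0 m³/s; ΣQ_DR = 396.3 m³/s, peak = 91.9 m³/s.
Runoff depth d = ΣQ_DR·Δt / A = 396.3 × 1800 / (89.2 km²) = 7.997 mm.
The 1-cm UH is the DRH scaled by (10 mm)/d, so U_p = 91.9 × 10/7.997 = 115 m³/s.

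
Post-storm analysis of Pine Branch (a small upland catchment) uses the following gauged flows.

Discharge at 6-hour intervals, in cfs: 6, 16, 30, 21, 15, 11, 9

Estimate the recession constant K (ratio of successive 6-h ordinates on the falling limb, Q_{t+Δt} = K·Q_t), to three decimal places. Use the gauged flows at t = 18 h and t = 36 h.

K ≈ 0.754

Using the recession-limb readings at t = 18 h and t = 36 h: Q falls from 21 to 9 cfs over 3 intervals.
K = (Q₂/Q₁)^(1/3) = (9/21)^(1/3) = 0.754.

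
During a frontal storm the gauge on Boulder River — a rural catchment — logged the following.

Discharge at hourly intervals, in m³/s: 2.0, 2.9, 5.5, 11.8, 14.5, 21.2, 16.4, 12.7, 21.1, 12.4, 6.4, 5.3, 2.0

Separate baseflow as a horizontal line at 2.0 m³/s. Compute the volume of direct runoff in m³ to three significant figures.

Direct-runoff ordinates (Q − Q_b): 0.0, 0.9, 3.5, 9.8, 12.5, 19.2, 14.4, 10.7, 19.1, 10.4, 4.4, 3.3, 0.0 m³/s.
ΣQ_DR = 108.2 m³/s.
With Δt = 1 h = 3600 s, V = ΣQ_DR · Δt = 108.2 × 3600 = 3.90 × 10^5 m³.

V ≈ 3.90 × 10^5 m³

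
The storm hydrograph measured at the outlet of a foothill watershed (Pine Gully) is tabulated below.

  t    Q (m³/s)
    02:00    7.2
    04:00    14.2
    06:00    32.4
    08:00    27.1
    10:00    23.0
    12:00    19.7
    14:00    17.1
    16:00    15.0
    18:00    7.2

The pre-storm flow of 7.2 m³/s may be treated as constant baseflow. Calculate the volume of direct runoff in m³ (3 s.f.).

V ≈ 7.06 × 10^5 m³

Direct-runoff ordinates (Q − Q_b): 0.0, 7.0, 25.2, 19.9, 15.8, 12.5, 9.9, 7.8, 0.0 m³/s.
ΣQ_DR = 98.10 m³/s.
With Δt = 2 h = 7200 s, V = ΣQ_DR · Δt = 98.10 × 7200 = 7.06 × 10^5 m³.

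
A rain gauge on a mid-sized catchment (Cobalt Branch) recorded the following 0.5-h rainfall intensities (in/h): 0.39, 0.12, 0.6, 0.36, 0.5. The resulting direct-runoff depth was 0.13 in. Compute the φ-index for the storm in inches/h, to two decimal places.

φ ≈ 0.42 in/h

Only the 2 blocks with intensity above φ contribute runoff: 0.6, 0.5 in/h.
Σ(I−φ)·Δt = d  ⇒  (0.6+0.5 − 2φ)·0.5 = 0.13
φ = (1.100 − 0.13/0.5) / 2 = 0.42 in/h.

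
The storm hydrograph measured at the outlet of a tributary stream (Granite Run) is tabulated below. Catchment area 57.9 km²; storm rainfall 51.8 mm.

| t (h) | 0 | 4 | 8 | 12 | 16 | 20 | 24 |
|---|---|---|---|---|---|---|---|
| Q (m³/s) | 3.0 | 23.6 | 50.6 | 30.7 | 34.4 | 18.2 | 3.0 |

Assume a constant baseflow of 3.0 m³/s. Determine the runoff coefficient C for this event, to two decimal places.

ΣQ_DR = 142.5 m³/s; V = ΣQ_DR·Δt = 2.052 × 10^6 m³.
Runoff depth d = V / A = 35.44 mm.
C = d / P = 35.44 / 51.8 = 0.68.

C ≈ 0.68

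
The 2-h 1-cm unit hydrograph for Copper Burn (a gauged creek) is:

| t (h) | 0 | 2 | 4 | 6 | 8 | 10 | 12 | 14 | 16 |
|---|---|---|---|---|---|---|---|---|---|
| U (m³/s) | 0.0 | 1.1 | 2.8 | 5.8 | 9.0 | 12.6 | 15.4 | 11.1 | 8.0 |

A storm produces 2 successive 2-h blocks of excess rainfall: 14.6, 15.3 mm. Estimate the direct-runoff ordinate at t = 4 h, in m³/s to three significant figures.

By discrete convolution, Q_j = Σ (P_i / 10 mm) · U_{j−i}.
At t = 4 h (j=2): Q = (14.6/10)·2.8 + (15.3/10)·1.1 = 5.77 m³/s.

Q ≈ 5.77 m³/s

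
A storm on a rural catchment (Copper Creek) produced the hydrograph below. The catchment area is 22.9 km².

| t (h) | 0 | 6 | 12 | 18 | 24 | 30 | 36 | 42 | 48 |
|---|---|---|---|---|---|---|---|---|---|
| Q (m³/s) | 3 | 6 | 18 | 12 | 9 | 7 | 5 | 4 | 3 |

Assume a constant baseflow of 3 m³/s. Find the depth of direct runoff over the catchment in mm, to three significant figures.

Direct runoff: 0.0, 3.0, 15.0, 9.0, 6.0, 4.0, 2.0, 1.0, 0.0 m³/s; ΣQ_DR = 40.00 m³/s.
V = ΣQ_DR · Δt = 40.00 × 21600 s = 8.640 × 10^5 m³.
Over A = 22.9 km², depth = V / A = 37.7 mm.

d ≈ 37.7 mm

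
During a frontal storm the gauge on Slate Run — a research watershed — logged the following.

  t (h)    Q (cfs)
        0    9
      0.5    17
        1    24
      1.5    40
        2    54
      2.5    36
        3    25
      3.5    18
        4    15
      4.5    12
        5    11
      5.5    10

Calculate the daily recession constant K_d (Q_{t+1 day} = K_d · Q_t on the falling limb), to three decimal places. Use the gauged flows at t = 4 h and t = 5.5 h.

Between t = 4 h and t = 5.5 h the flow falls from 15 to 10 cfs over 3×0.5 h = 1.5 h.
Per-interval ratio K = (10/15)^(1/3) = 0.8736; K_d = K^(24/0.5) = 0.002.

K_d ≈ 0.002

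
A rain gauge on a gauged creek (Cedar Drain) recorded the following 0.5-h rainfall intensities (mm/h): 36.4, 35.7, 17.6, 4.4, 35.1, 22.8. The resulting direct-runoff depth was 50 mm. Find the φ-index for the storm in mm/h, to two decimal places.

Only the 5 blocks with intensity above φ contribute runoff: 36.4, 35.7, 17.6, 35.1, 22.8 mm/h.
Σ(I−φ)·Δt = d  ⇒  (36.4+35.7+17.6+35.1+22.8 − 5φ)·0.5 = 50
φ = (147.6 − 50/0.5) / 5 = 9.52 mm/h.

φ ≈ 9.52 mm/h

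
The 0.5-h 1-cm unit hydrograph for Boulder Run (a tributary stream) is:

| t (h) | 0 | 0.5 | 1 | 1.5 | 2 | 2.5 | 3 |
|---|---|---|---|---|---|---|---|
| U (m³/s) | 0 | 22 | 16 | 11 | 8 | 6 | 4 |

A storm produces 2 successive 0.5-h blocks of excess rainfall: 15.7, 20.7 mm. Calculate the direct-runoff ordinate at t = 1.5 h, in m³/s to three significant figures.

By discrete convolution, Q_j = Σ (P_i / 10 mm) · U_{j−i}.
At t = 1.5 h (j=3): Q = (15.7/10)·11 + (20.7/10)·16 = 50.4 m³/s.

Q ≈ 50.4 m³/s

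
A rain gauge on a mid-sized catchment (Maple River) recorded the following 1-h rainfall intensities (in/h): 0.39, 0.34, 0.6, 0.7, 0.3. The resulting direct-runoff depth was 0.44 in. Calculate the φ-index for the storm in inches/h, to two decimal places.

Only the 2 blocks with intensity above φ contribute runoff: 0.6, 0.7 in/h.
Σ(I−φ)·Δt = d  ⇒  (0.6+0.7 − 2φ)·1 = 0.44
φ = (1.300 − 0.44/1) / 2 = 0.43 in/h.

φ ≈ 0.43 in/h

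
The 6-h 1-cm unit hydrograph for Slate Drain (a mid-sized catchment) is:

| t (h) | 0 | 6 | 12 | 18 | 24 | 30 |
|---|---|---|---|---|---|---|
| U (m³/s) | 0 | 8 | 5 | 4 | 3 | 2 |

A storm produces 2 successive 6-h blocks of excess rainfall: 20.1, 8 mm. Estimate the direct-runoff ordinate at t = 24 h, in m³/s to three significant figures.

By discrete convolution, Q_j = Σ (P_i / 10 mm) · U_{j−i}.
At t = 24 h (j=4): Q = (20.1/10)·3 + (8/10)·4 = 9.23 m³/s.

Q ≈ 9.23 m³/s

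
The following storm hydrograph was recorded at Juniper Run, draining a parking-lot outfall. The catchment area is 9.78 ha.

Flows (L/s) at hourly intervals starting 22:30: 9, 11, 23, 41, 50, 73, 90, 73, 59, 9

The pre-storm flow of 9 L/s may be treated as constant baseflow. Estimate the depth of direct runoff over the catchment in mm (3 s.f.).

d ≈ 12.8 mm

Direct runoff: 0.0, 2.0, 14.0, 32.0, 41.0, 64.0, 81.0, 64.0, 50.0, 0.0 L/s; ΣQ_DR = 348.0 L/s.
V = ΣQ_DR · Δt = 348.0 × 3600 s = 1.253 × 10^6 L.
Over A = 9.78 ha, depth = V / A = 12.8 mm.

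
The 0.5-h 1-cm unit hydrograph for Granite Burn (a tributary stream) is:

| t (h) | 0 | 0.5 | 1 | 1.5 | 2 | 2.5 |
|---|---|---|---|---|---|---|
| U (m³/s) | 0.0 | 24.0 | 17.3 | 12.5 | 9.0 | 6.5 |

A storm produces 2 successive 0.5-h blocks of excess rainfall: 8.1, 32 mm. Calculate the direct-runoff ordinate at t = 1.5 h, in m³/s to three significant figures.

Q ≈ 65.5 m³/s

By discrete convolution, Q_j = Σ (P_i / 10 mm) · U_{j−i}.
At t = 1.5 h (j=3): Q = (8.1/10)·12.5 + (32/10)·17.3 = 65.5 m³/s.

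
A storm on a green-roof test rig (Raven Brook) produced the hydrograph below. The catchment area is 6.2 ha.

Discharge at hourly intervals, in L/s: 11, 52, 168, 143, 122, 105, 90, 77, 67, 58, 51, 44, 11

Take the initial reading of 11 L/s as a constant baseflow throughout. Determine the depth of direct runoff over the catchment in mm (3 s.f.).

d ≈ 49.7 mm

Direct runoff: 0.0, 41.0, 157.0, 132.0, 111.0, 94.0, 79.0, 66.0, 56.0, 47.0, 40.0, 33.0, 0.0 L/s; ΣQ_DR = 856.0 L/s.
V = ΣQ_DR · Δt = 856.0 × 3600 s = 3.082 × 10^6 L.
Over A = 6.2 ha, depth = V / A = 49.7 mm.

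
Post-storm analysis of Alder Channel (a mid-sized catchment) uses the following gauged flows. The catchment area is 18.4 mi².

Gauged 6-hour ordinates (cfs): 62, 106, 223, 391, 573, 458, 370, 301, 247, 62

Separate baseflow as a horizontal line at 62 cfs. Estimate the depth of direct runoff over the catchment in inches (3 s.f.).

Direct runoff: 0.0, 44.0, 161.0, 329.0, 511.0, 396.0, 308.0, 239.0, 185.0, 0.0 cfs; ΣQ_DR = 2173 cfs.
V = ΣQ_DR · Δt = 2173 × 21600 s = 4.694 × 10^7 ft³.
Over A = 18.4 mi², depth = V / A = 1.10 in.

d ≈ 1.10 in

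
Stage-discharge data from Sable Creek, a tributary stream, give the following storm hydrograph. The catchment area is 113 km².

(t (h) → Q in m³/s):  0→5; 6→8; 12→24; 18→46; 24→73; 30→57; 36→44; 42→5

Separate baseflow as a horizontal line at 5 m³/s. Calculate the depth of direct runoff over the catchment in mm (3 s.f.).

Direct runoff: 0.0, 3.0, 19.0, 41.0, 68.0, 52.0, 39.0, 0.0 m³/s; ΣQ_DR = 222.0 m³/s.
V = ΣQ_DR · Δt = 222.0 × 21600 s = 4.795 × 10^6 m³.
Over A = 113 km², depth = V / A = 42.4 mm.

d ≈ 42.4 mm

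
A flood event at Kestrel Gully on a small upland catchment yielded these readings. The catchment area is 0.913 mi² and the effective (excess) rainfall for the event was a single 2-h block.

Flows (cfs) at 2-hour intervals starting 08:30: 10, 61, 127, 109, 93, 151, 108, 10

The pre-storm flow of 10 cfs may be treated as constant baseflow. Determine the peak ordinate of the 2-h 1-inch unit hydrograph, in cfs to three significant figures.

Direct runoff: 0.0, 51.0, 117.0, 99.0, 83.0, 141.0, 98.0, 0.0 cfs; ΣQ_DR = 589.0 cfs, peak = 141.0 cfs.
Runoff depth d = ΣQ_DR·Δt / A = 589.0 × 7200 / (0.913 mi²) = 1.999 in.
The 1-inch UH is the DRH scaled by (1 in)/d, so U_p = 141.0 × 1/1.999 = 70.5 cfs.

U_p ≈ 70.5 cfs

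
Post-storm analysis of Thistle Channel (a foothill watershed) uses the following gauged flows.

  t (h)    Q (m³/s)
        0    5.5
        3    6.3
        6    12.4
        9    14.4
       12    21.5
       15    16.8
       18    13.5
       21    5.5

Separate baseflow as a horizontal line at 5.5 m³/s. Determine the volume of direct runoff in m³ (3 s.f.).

Direct-runoff ordinates (Q − Q_b): 0.0, 0.8, 6.9, 8.9, 16.0, 11.3, 8.0, 0.0 m³/s.
ΣQ_DR = 51.90 m³/s.
With Δt = 3 h = 10800 s, V = ΣQ_DR · Δt = 51.90 × 10800 = 5.61 × 10^5 m³.

V ≈ 5.61 × 10^5 m³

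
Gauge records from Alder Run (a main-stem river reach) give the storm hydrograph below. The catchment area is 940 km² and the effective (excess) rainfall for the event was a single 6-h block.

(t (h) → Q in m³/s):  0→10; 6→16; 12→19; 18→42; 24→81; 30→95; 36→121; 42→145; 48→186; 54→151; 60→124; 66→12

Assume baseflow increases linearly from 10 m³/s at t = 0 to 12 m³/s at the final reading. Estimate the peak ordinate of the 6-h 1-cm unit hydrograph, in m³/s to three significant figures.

U_p ≈ 87.3 m³/s

Direct runoff: 0.00, 5.82, 8.64, 31.45, 70.27, 84.09, 109.91, 133.73, 174.55, 139.36, 112.18, 0.00 m³/s; ΣQ_DR = 870.0 m³/s, peak = 174.55 m³/s.
Runoff depth d = ΣQ_DR·Δt / A = 870.0 × 21600 / (940 km²) = 19.99 mm.
The 1-cm UH is the DRH scaled by (10 mm)/d, so U_p = 174.55 × 10/19.99 = 87.3 m³/s.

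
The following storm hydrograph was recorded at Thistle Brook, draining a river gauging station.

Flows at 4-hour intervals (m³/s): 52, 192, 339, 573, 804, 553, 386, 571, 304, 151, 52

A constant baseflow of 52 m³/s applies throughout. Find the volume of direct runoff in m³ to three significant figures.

Direct-runoff ordinates (Q − Q_b): 0.0, 140.0, 287.0, 521.0, 752.0, 501.0, 334.0, 519.0, 252.0, 99.0, 0.0 m³/s.
ΣQ_DR = 3405 m³/s.
With Δt = 4 h = 14400 s, V = ΣQ_DR · Δt = 3405 × 14400 = 4.90 × 10^7 m³.

V ≈ 4.90 × 10^7 m³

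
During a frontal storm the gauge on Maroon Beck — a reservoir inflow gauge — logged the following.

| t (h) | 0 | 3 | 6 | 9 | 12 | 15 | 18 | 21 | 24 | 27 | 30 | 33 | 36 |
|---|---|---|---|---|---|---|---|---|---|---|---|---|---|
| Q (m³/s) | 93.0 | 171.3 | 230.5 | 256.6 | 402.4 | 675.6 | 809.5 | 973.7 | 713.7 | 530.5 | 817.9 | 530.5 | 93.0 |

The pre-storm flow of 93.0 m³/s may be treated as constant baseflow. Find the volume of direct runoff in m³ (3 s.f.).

Direct-runoff ordinates (Q − Q_b): 0.0, 78.3, 137.5, 163.6, 309.4, 582.6, 716.5, 880.7, 620.7, 437.5, 724.9, 437.5, 0.0 m³/s.
ΣQ_DR = 5089 m³/s.
With Δt = 3 h = 10800 s, V = ΣQ_DR · Δt = 5089 × 10800 = 5.50 × 10^7 m³.

V ≈ 5.50 × 10^7 m³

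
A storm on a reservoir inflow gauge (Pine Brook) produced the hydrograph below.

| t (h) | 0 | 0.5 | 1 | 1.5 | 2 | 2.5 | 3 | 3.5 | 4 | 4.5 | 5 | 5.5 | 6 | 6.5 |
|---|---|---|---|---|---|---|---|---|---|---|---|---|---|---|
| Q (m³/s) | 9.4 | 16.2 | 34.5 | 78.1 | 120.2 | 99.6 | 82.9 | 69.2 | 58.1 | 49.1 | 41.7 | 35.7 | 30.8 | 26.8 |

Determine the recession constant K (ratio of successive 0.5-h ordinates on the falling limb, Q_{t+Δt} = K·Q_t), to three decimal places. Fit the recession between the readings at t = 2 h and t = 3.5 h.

K ≈ 0.832

Using the recession-limb readings at t = 2 h and t = 3.5 h: Q falls from 120.2 to 69.2 m³/s over 3 intervals.
K = (Q₂/Q₁)^(1/3) = (69.2/120.2)^(1/3) = 0.832.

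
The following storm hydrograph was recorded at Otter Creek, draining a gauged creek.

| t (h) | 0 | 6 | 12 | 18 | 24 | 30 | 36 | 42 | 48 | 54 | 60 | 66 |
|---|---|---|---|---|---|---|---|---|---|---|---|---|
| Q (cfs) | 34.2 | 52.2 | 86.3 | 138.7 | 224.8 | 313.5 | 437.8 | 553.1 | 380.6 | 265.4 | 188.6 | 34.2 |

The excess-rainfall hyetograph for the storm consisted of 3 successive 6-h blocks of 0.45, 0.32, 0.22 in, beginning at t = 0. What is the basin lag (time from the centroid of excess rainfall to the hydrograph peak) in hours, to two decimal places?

t_L ≈ 34.39 h

Centroid of excess rainfall: t_c = Σ P_i·t̄_i / ΣP_i = 7.6061 h (block centres at 3, 9, 15 h).
Hydrograph peak occurs at t = 42 h, so basin lag t_L = 42 − 7.6061 = 34.39 h.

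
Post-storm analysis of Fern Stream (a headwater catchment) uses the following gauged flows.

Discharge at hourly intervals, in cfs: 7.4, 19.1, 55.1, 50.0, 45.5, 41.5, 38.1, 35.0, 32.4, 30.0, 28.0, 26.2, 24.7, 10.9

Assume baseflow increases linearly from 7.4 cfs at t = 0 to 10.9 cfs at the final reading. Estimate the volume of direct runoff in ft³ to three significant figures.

V ≈ 1.14 × 10^6 ft³

Direct-runoff ordinates (Q − Q_b): 0.00, 11.43, 47.16, 41.79, 37.02, 32.75, 29.08, 25.72, 22.85, 20.18, 17.91, 15.84, 14.07, 0.00 cfs.
ΣQ_DR = 315.8 cfs.
With Δt = 1 h = 3600 s, V = ΣQ_DR · Δt = 315.8 × 3600 = 1.14 × 10^6 ft³.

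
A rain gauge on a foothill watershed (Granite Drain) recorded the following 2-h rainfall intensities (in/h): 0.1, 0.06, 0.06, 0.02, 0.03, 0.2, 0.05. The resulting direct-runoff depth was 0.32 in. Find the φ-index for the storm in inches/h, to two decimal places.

Only the 2 blocks with intensity above φ contribute runoff: 0.1, 0.2 in/h.
Σ(I−φ)·Δt = d  ⇒  (0.1+0.2 − 2φ)·2 = 0.32
φ = (0.3000 − 0.32/2) / 2 = 0.07 in/h.

φ ≈ 0.07 in/h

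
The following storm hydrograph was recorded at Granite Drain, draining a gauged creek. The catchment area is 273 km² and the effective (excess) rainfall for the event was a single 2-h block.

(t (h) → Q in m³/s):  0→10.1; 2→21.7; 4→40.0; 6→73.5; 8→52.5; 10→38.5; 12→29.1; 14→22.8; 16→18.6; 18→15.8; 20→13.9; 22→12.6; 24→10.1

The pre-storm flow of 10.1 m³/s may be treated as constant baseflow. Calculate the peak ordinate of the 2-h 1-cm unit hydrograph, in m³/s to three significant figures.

U_p ≈ 105 m³/s

Direct runoff: 0.0, 11.6, 29.9, 63.4, 42.4, 28.4, 19.0, 12.7, 8.5, 5.7, 3.8, 2.5, 0.0 m³/s; ΣQ_DR = 227.9 m³/s, peak = 63.4 m³/s.
Runoff depth d = ΣQ_DR·Δt / A = 227.9 × 7200 / (273 km²) = 6.011 mm.
The 1-cm UH is the DRH scaled by (10 mm)/d, so U_p = 63.4 × 10/6.011 = 105 m³/s.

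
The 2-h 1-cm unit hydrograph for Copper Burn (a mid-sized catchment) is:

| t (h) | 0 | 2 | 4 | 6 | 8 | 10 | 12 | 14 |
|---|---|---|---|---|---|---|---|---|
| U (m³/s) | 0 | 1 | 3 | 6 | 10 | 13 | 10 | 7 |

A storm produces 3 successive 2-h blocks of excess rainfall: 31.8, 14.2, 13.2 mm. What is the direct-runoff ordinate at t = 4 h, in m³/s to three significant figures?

By discrete convolution, Q_j = Σ (P_i / 10 mm) · U_{j−i}.
At t = 4 h (j=2): Q = (31.8/10)·3 + (14.2/10)·1 + (13.2/10)·0 = 11.0 m³/s.

Q ≈ 11.0 m³/s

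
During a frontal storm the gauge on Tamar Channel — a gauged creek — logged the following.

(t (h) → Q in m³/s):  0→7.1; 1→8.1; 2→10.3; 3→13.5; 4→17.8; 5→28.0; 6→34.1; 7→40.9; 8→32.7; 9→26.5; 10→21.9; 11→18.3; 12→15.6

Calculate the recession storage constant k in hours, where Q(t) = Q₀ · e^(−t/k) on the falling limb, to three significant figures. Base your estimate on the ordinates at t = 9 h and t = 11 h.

On the falling limb, Q drops from 26.5 to 18.3 m³/s between t = 9 h and t = 11 h (Δt = 2 h).
k = −Δt / ln(Q₂/Q₁) = −2 / ln(18.3/26.5) = 5.40 h.

k ≈ 5.40 h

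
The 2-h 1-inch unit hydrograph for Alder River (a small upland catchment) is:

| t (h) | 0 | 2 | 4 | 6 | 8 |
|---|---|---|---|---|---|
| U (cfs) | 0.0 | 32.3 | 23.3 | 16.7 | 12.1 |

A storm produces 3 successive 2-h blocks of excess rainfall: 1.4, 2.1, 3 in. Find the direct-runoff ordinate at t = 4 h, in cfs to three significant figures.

By discrete convolution, Q_j = Σ (P_i / 1 in) · U_{j−i}.
At t = 4 h (j=2): Q = (1.4/1)·23.3 + (2.1/1)·32.3 + (3/1)·0.0 = 100 cfs.

Q ≈ 100 cfs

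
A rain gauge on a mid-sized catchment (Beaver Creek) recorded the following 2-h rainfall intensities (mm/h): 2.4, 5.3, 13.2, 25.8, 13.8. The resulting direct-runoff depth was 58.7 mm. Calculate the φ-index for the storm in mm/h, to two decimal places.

Only the 3 blocks with intensity above φ contribute runoff: 13.2, 25.8, 13.8 mm/h.
Σ(I−φ)·Δt = d  ⇒  (13.2+25.8+13.8 − 3φ)·2 = 58.7
φ = (52.80 − 58.7/2) / 3 = 7.82 mm/h.

φ ≈ 7.82 mm/h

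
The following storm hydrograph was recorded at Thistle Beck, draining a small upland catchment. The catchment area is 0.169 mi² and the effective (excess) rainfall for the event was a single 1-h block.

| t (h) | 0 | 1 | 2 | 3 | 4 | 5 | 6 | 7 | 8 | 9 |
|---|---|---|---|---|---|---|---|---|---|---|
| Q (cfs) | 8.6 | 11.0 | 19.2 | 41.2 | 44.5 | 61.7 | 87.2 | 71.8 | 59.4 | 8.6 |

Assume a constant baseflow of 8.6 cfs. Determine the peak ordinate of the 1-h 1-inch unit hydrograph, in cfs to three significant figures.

U_p ≈ 26.2 cfs

Direct runoff: 0.0, 2.4, 10.6, 32.6, 35.9, 53.1, 78.6, 63.2, 50.8, 0.0 cfs; ΣQ_DR = 327.2 cfs, peak = 78.6 cfs.
Runoff depth d = ΣQ_DR·Δt / A = 327.2 × 3600 / (0.169 mi²) = 3.000 in.
The 1-inch UH is the DRH scaled by (1 in)/d, so U_p = 78.6 × 1/3.000 = 26.2 cfs.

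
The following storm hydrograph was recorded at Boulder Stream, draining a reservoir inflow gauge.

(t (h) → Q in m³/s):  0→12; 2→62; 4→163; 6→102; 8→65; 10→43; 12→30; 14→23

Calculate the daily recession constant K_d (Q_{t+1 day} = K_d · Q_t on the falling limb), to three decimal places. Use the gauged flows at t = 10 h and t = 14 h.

Between t = 10 h and t = 14 h the flow falls from 43 to 23 m³/s over 2×2 h = 4 h.
Per-interval ratio K = (23/43)^(1/2) = 0.7314; K_d = K^(24/2) = 0.023.

K_d ≈ 0.023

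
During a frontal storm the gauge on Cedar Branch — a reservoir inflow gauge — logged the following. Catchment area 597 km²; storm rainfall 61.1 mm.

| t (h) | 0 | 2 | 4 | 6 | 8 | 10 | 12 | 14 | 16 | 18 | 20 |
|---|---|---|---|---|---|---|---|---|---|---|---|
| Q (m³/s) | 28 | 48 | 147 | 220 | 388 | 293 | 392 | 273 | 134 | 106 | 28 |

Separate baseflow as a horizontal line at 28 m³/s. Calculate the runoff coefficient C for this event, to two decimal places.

ΣQ_DR = 1749 m³/s; V = ΣQ_DR·Δt = 1.259 × 10^7 m³.
Runoff depth d = V / A = 21.09 mm.
C = d / P = 21.09 / 61.1 = 0.35.

C ≈ 0.35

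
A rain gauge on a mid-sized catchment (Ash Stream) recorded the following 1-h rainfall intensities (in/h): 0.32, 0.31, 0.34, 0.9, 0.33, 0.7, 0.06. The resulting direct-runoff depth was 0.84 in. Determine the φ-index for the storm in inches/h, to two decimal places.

φ ≈ 0.38 in/h

Only the 2 blocks with intensity above φ contribute runoff: 0.9, 0.7 in/h.
Σ(I−φ)·Δt = d  ⇒  (0.9+0.7 − 2φ)·1 = 0.84
φ = (1.600 − 0.84/1) / 2 = 0.38 in/h.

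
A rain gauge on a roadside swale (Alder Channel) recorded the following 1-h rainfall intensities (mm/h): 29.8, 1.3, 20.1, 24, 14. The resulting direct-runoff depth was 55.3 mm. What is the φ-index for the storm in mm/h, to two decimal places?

Only the 4 blocks with intensity above φ contribute runoff: 29.8, 20.1, 24, 14 mm/h.
Σ(I−φ)·Δt = d  ⇒  (29.8+20.1+24+14 − 4φ)·1 = 55.3
φ = (87.90 − 55.3/1) / 4 = 8.15 mm/h.

φ ≈ 8.15 mm/h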